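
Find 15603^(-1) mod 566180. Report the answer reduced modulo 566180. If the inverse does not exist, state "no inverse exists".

Run Euclid on (566180, 15603):
566180 = 36·15603 + 4472
15603 = 3·4472 + 2187
4472 = 2·2187 + 98
2187 = 22·98 + 31
98 = 3·31 + 5
31 = 6·5 + 1
5 = 5·1 + 0
The gcd is 1. Working backward:
1 = 31 − 6·5
1 = −6·98 + 19·31
1 = 19·2187 − 424·98
1 = −424·4472 + 867·2187
1 = 867·15603 − 3025·4472
1 = −3025·566180 + 109767·15603
So 15603·109767 ≡ 1 (mod 566180).

109767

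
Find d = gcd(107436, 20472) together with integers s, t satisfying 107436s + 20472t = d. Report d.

Euclidean algorithm:
107436 = 5*20472 + 5076
20472 = 4*5076 + 168
5076 = 30*168 + 36
168 = 4*36 + 24
36 = 1*24 + 12
24 = 2*12 + 0
gcd(107436, 20472) = 12.
Express as a combination:
12 = 36 − 24
12 = −168 + 5·36
12 = 5·5076 − 151·168
12 = −151·20472 + 609·5076
12 = 609·107436 − 3196·20472
So 12 = (609)·107436 + (-3196)·20472.

12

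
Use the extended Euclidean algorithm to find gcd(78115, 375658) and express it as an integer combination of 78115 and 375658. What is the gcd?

Apply Euclid's algorithm to 375658 and 78115:
375658 = 4·78115 + 63198
78115 = 1·63198 + 14917
63198 = 4·14917 + 3530
14917 = 4·3530 + 797
3530 = 4·797 + 342
797 = 2·342 + 113
342 = 3·113 + 3
113 = 37·3 + 2
3 = 1·2 + 1
2 = 2·1 + 0
gcd(78115, 375658) = 1.
Express as a combination:
1 = 3 − 2
1 = −113 + 38·3
1 = 38·342 − 115·113
1 = −115·797 + 268·342
1 = 268·3530 − 1187·797
1 = −1187·14917 + 5016·3530
1 = 5016·63198 − 21251·14917
1 = −21251·78115 + 26267·63198
1 = 26267·375658 − 126319·78115
So 1 = (26267)·375658 + (-126319)·78115.

1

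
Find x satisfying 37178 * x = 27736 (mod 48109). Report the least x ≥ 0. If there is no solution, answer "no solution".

31831

First find gcd(37178, 48109):
48109 = 1*37178 + 10931
37178 = 3*10931 + 4385
10931 = 2*4385 + 2161
4385 = 2*2161 + 63
2161 = 34*63 + 19
63 = 3*19 + 6
19 = 3*6 + 1
6 = 6*1 + 0
gcd = 1, so a unique solution mod 48109 exists.
Back-substitute for the Bézout coefficients:
1 = 19 − 3·6
1 = −3·63 + 10·19
1 = 10·2161 − 343·63
1 = −343·4385 + 696·2161
1 = 696·10931 − 1735·4385
1 = −1735·37178 + 5901·10931
1 = 5901·48109 − 7636·37178
So 37178·(-7636) ≡ 1 (mod 48109), giving 37178⁻¹ ≡ 40473.
x ≡ 37178⁻¹·27736 ≡ 40473·27736 ≡ 31831 (mod 48109).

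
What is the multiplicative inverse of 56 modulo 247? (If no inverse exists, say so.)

gcd(247, 56) by repeated division:
247 = 4*56 + 23
56 = 2*23 + 10
23 = 2*10 + 3
10 = 3*3 + 1
3 = 3*1 + 0
Since gcd(56, 247) = 1, back-substitute to write 1 as a combination:
1 = 10 − 3·3
1 = −3·23 + 7·10
1 = 7·56 − 17·23
1 = −17·247 + 75·56
So 56·75 ≡ 1 (mod 247).

75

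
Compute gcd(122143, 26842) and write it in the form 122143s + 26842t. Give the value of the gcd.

Euclidean algorithm:
122143 = 4·26842 + 14775
26842 = 1·14775 + 12067
14775 = 1·12067 + 2708
12067 = 4·2708 + 1235
2708 = 2·1235 + 238
1235 = 5·238 + 45
238 = 5·45 + 13
45 = 3·13 + 6
13 = 2·6 + 1
6 = 6·1 + 0
gcd(122143, 26842) = 1.
Working backward:
1 = 13 − 2·6
1 = −2·45 + 7·13
1 = 7·238 − 37·45
1 = −37·1235 + 192·238
1 = 192·2708 − 421·1235
1 = −421·12067 + 1876·2708
1 = 1876·14775 − 2297·12067
1 = −2297·26842 + 4173·14775
1 = 4173·122143 − 18989·26842
So 1 = (4173)·122143 + (-18989)·26842.

1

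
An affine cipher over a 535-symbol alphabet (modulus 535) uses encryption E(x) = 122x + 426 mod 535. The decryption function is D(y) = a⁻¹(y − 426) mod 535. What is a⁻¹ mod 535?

Run Euclid on (535, 122):
535 = 4·122 + 47
122 = 2·47 + 28
47 = 1·28 + 19
28 = 1·19 + 9
19 = 2·9 + 1
9 = 9·1 + 0
The gcd is 1. Working backward:
1 = 19 − 2·9
1 = −2·28 + 3·19
1 = 3·47 − 5·28
1 = −5·122 + 13·47
1 = 13·535 − 57·122
Thus 122·(-57) ≡ 1 (mod 535); reducing, -57 mod 535 = 478.

478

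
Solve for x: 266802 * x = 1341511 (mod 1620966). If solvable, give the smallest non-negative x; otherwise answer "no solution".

no solution

gcd(266802, 1620966):
1620966 = 6*266802 + 20154
266802 = 13*20154 + 4800
20154 = 4*4800 + 954
4800 = 5*954 + 30
954 = 31*30 + 24
30 = 1*24 + 6
24 = 4*6 + 0
gcd = 6, but 6 ∤ 1341511, so the congruence has no solution.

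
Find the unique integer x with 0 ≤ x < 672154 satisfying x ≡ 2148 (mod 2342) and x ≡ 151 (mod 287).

Write x = 2148 + 2342·k. Then 2342·k ≡ 151 − 2148 ≡ 12 (mod 287).
Need 2342⁻¹ mod 287. Extended Euclid on (287, 46):
287 = 6·46 + 11
46 = 4·11 + 2
11 = 5·2 + 1
2 = 2·1 + 0
Back-substitute:
1 = 11 − 5·2
1 = −5·46 + 21·11
1 = 21·287 − 131·46
2342⁻¹ ≡ 156 (mod 287), so k ≡ 156·12 ≡ 150 (mod 287).
x = 2148 + 2342·150 = 353448.

353448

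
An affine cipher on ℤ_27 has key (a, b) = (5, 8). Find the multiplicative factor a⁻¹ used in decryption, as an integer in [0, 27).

11

Run Euclid on (27, 5):
27 = 5·5 + 2
5 = 2·2 + 1
2 = 2·1 + 0
Since gcd(5, 27) = 1, back-substitute to write 1 as a combination:
1 = 5 − 2·2
1 = −2·27 + 11·5
So 5·11 ≡ 1 (mod 27).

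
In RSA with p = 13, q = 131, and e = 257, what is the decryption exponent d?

953

φ(n) = (p−1)(q−1) = 12·130 = 1560.
Need d with 257·d ≡ 1 (mod 1560). Apply the extended Euclidean algorithm:
1560 = 6×257 + 18
257 = 14×18 + 5
18 = 3×5 + 3
5 = 1×3 + 2
3 = 1×2 + 1
2 = 2×1 + 0
Back-substitute:
1 = 3 − 2
1 = −5 + 2·3
1 = 2·18 − 7·5
1 = −7·257 + 100·18
1 = 100·1560 − 607·257
So 257·(-607) ≡ 1 (mod 1560), hence d ≡ -607 ≡ 953 (mod 1560).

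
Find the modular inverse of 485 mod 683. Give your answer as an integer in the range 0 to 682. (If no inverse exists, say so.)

Extended Euclidean algorithm:
683 = 1*485 + 198
485 = 2*198 + 89
198 = 2*89 + 20
89 = 4*20 + 9
20 = 2*9 + 2
9 = 4*2 + 1
2 = 2*1 + 0
The gcd is 1. Working backward:
1 = 9 − 4·2
1 = −4·20 + 9·9
1 = 9·89 − 40·20
1 = −40·198 + 89·89
1 = 89·485 − 218·198
1 = −218·683 + 307·485
So 485·307 ≡ 1 (mod 683).

307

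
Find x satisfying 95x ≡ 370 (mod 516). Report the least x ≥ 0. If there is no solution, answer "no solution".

194

First find gcd(95, 516):
516 = 5*95 + 41
95 = 2*41 + 13
41 = 3*13 + 2
13 = 6*2 + 1
2 = 2*1 + 0
gcd = 1, so a unique solution mod 516 exists.
Back-substitute for the Bézout coefficients:
1 = 13 − 6·2
1 = −6·41 + 19·13
1 = 19·95 − 44·41
1 = −44·516 + 239·95
So 95·(239) ≡ 1 (mod 516), giving 95⁻¹ ≡ 239.
x ≡ 95⁻¹·370 ≡ 239·370 ≡ 194 (mod 516).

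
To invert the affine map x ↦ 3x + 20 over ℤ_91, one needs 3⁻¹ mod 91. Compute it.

61

Extended Euclidean algorithm:
91 = 30*3 + 1
3 = 3*1 + 0
Since gcd(3, 91) = 1, back-substitute to write 1 as a combination:
1 = 91 − 30·3
Thus 3·(-30) ≡ 1 (mod 91); reducing, -30 mod 91 = 61.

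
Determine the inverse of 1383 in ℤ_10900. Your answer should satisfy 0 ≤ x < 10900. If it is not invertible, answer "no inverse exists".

6447

gcd(10900, 1383) by repeated division:
10900 = 7·1383 + 1219
1383 = 1·1219 + 164
1219 = 7·164 + 71
164 = 2·71 + 22
71 = 3·22 + 5
22 = 4·5 + 2
5 = 2·2 + 1
2 = 2·1 + 0
gcd = 1, so the inverse exists. Back-substitute:
1 = 5 − 2·2
1 = −2·22 + 9·5
1 = 9·71 − 29·22
1 = −29·164 + 67·71
1 = 67·1219 − 498·164
1 = −498·1383 + 565·1219
1 = 565·10900 − 4453·1383
So 1383·(-4453) ≡ 1 (mod 10900), and -4453 ≡ 6447 (mod 10900).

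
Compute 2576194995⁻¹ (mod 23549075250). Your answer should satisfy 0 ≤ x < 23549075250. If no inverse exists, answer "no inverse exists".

no inverse exists

Compute gcd(2576194995, 23549075250):
23549075250 = 9×2576194995 + 363320295
2576194995 = 7×363320295 + 32952930
363320295 = 11×32952930 + 838065
32952930 = 39×838065 + 268395
838065 = 3×268395 + 32880
268395 = 8×32880 + 5355
32880 = 6×5355 + 750
5355 = 7×750 + 105
750 = 7×105 + 15
105 = 7×15 + 0
The gcd is 15, not 1, hence no inverse exists.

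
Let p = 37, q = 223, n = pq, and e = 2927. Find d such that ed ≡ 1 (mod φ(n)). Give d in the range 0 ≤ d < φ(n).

φ(n) = (p−1)(q−1) = 36·222 = 7992.
Need d with 2927·d ≡ 1 (mod 7992). Apply the extended Euclidean algorithm:
7992 = 2·2927 + 2138
2927 = 1·2138 + 789
2138 = 2·789 + 560
789 = 1·560 + 229
560 = 2·229 + 102
229 = 2·102 + 25
102 = 4·25 + 2
25 = 12·2 + 1
2 = 2·1 + 0
Back-substitute:
1 = 25 − 12·2
1 = −12·102 + 49·25
1 = 49·229 − 110·102
1 = −110·560 + 269·229
1 = 269·789 − 379·560
1 = −379·2138 + 1027·789
1 = 1027·2927 − 1406·2138
1 = −1406·7992 + 3839·2927
So 2927·3839 ≡ 1 (mod 7992), hence d = 3839.

3839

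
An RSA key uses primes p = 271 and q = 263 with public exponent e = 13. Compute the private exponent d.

φ(n) = (p−1)(q−1) = 270·262 = 70740.
Need d with 13·d ≡ 1 (mod 70740). Apply the extended Euclidean algorithm:
70740 = 5441·13 + 7
13 = 1·7 + 6
7 = 1·6 + 1
6 = 6·1 + 0
Back-substitute:
1 = 7 − 6
1 = −13 + 2·7
1 = 2·70740 − 10883·13
So 13·(-10883) ≡ 1 (mod 70740), hence d ≡ -10883 ≡ 59857 (mod 70740).

59857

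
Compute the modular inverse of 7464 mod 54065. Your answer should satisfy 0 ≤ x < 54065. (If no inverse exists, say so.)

43859

gcd(54065, 7464) by repeated division:
54065 = 7·7464 + 1817
7464 = 4·1817 + 196
1817 = 9·196 + 53
196 = 3·53 + 37
53 = 1·37 + 16
37 = 2·16 + 5
16 = 3·5 + 1
5 = 5·1 + 0
Since gcd(7464, 54065) = 1, back-substitute to write 1 as a combination:
1 = 16 − 3·5
1 = −3·37 + 7·16
1 = 7·53 − 10·37
1 = −10·196 + 37·53
1 = 37·1817 − 343·196
1 = −343·7464 + 1409·1817
1 = 1409·54065 − 10206·7464
Hence 7464⁻¹ ≡ -10206 ≡ 43859 (mod 54065).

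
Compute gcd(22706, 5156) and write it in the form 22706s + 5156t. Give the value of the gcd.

Repeated division:
22706 = 4·5156 + 2082
5156 = 2·2082 + 992
2082 = 2·992 + 98
992 = 10·98 + 12
98 = 8·12 + 2
12 = 6·2 + 0
gcd(22706, 5156) = 2.
Working backward:
2 = 98 − 8·12
2 = −8·992 + 81·98
2 = 81·2082 − 170·992
2 = −170·5156 + 421·2082
2 = 421·22706 − 1854·5156
So 2 = (421)·22706 + (-1854)·5156.

2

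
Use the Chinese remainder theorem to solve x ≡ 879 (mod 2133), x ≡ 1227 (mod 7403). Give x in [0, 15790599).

4842789

Write x = 879 + 2133·k. Then 2133·k ≡ 1227 − 879 ≡ 348 (mod 7403).
Need 2133⁻¹ mod 7403. Extended Euclid on (7403, 2133):
7403 = 3*2133 + 1004
2133 = 2*1004 + 125
1004 = 8*125 + 4
125 = 31*4 + 1
4 = 4*1 + 0
Back-substitute:
1 = 125 − 31·4
1 = −31·1004 + 249·125
1 = 249·2133 − 529·1004
1 = −529·7403 + 1836·2133
2133⁻¹ ≡ 1836 (mod 7403), so k ≡ 1836·348 ≡ 2270 (mod 7403).
x = 879 + 2133·2270 = 4842789.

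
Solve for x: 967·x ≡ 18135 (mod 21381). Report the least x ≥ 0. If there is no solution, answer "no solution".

First find gcd(967, 21381):
21381 = 22·967 + 107
967 = 9·107 + 4
107 = 26·4 + 3
4 = 1·3 + 1
3 = 3·1 + 0
gcd = 1, so a unique solution mod 21381 exists.
Back-substitute for the Bézout coefficients:
1 = 4 − 3
1 = −107 + 27·4
1 = 27·967 − 244·107
1 = −244·21381 + 5395·967
So 967·(5395) ≡ 1 (mod 21381), giving 967⁻¹ ≡ 5395.
x ≡ 967⁻¹·18135 ≡ 5395·18135 ≡ 20250 (mod 21381).

20250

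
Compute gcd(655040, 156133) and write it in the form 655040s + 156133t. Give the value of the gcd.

1

Apply Euclid's algorithm to 655040 and 156133:
655040 = 4×156133 + 30508
156133 = 5×30508 + 3593
30508 = 8×3593 + 1764
3593 = 2×1764 + 65
1764 = 27×65 + 9
65 = 7×9 + 2
9 = 4×2 + 1
2 = 2×1 + 0
gcd(655040, 156133) = 1.
Working backward:
1 = 9 − 4·2
1 = −4·65 + 29·9
1 = 29·1764 − 787·65
1 = −787·3593 + 1603·1764
1 = 1603·30508 − 13611·3593
1 = −13611·156133 + 69658·30508
1 = 69658·655040 − 292243·156133
So 1 = (69658)·655040 + (-292243)·156133.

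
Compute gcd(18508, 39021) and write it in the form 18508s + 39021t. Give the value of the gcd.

1

Euclidean algorithm:
39021 = 2·18508 + 2005
18508 = 9·2005 + 463
2005 = 4·463 + 153
463 = 3·153 + 4
153 = 38·4 + 1
4 = 4·1 + 0
gcd(18508, 39021) = 1.
Working backward:
1 = 153 − 38·4
1 = −38·463 + 115·153
1 = 115·2005 − 498·463
1 = −498·18508 + 4597·2005
1 = 4597·39021 − 9692·18508
So 1 = (4597)·39021 + (-9692)·18508.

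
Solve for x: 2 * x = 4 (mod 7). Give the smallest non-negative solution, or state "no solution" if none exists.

2

First find gcd(2, 7):
7 = 3*2 + 1
2 = 2*1 + 0
gcd = 1, so a unique solution mod 7 exists.
Back-substitute for the Bézout coefficients:
1 = 7 − 3·2
So 2·(-3) ≡ 1 (mod 7), giving 2⁻¹ ≡ 4.
x ≡ 2⁻¹·4 ≡ 4·4 ≡ 2 (mod 7).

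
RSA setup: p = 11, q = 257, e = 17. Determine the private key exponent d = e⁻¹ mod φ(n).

753

φ(n) = (p−1)(q−1) = 10·256 = 2560.
Need d with 17·d ≡ 1 (mod 2560). Apply the extended Euclidean algorithm:
2560 = 150·17 + 10
17 = 1·10 + 7
10 = 1·7 + 3
7 = 2·3 + 1
3 = 3·1 + 0
Back-substitute:
1 = 7 − 2·3
1 = −2·10 + 3·7
1 = 3·17 − 5·10
1 = −5·2560 + 753·17
So 17·753 ≡ 1 (mod 2560), hence d = 753.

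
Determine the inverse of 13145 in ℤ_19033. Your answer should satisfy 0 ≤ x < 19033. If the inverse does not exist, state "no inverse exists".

gcd(19033, 13145) by repeated division:
19033 = 1*13145 + 5888
13145 = 2*5888 + 1369
5888 = 4*1369 + 412
1369 = 3*412 + 133
412 = 3*133 + 13
133 = 10*13 + 3
13 = 4*3 + 1
3 = 3*1 + 0
Since gcd(13145, 19033) = 1, back-substitute to write 1 as a combination:
1 = 13 − 4·3
1 = −4·133 + 41·13
1 = 41·412 − 127·133
1 = −127·1369 + 422·412
1 = 422·5888 − 1815·1369
1 = −1815·13145 + 4052·5888
1 = 4052·19033 − 5867·13145
So 13145·(-5867) ≡ 1 (mod 19033), and -5867 ≡ 13166 (mod 19033).

13166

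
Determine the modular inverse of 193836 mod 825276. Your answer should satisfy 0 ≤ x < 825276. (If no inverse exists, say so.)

no inverse exists

Compute gcd(193836, 825276):
825276 = 4×193836 + 49932
193836 = 3×49932 + 44040
49932 = 1×44040 + 5892
44040 = 7×5892 + 2796
5892 = 2×2796 + 300
2796 = 9×300 + 96
300 = 3×96 + 12
96 = 8×12 + 0
The gcd is 12, not 1, hence no inverse exists.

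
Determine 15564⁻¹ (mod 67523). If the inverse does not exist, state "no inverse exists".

gcd(67523, 15564) by repeated division:
67523 = 4×15564 + 5267
15564 = 2×5267 + 5030
5267 = 1×5030 + 237
5030 = 21×237 + 53
237 = 4×53 + 25
53 = 2×25 + 3
25 = 8×3 + 1
3 = 3×1 + 0
The gcd is 1. Working backward:
1 = 25 − 8·3
1 = −8·53 + 17·25
1 = 17·237 − 76·53
1 = −76·5030 + 1613·237
1 = 1613·5267 − 1689·5030
1 = −1689·15564 + 4991·5267
1 = 4991·67523 − 21653·15564
So 15564·(-21653) ≡ 1 (mod 67523), and -21653 ≡ 45870 (mod 67523).

45870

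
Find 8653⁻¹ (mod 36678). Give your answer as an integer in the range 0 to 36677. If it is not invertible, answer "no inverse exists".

4243

Extended Euclidean algorithm:
36678 = 4*8653 + 2066
8653 = 4*2066 + 389
2066 = 5*389 + 121
389 = 3*121 + 26
121 = 4*26 + 17
26 = 1*17 + 9
17 = 1*9 + 8
9 = 1*8 + 1
8 = 8*1 + 0
gcd = 1, so the inverse exists. Back-substitute:
1 = 9 − 8
1 = −17 + 2·9
1 = 2·26 − 3·17
1 = −3·121 + 14·26
1 = 14·389 − 45·121
1 = −45·2066 + 239·389
1 = 239·8653 − 1001·2066
1 = −1001·36678 + 4243·8653
So 8653·4243 ≡ 1 (mod 36678).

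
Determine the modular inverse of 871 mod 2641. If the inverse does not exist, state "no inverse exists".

Apply the Euclidean algorithm to 2641 and 871:
2641 = 3·871 + 28
871 = 31·28 + 3
28 = 9·3 + 1
3 = 3·1 + 0
The gcd is 1. Working backward:
1 = 28 − 9·3
1 = −9·871 + 280·28
1 = 280·2641 − 849·871
Hence 871⁻¹ ≡ -849 ≡ 1792 (mod 2641).

1792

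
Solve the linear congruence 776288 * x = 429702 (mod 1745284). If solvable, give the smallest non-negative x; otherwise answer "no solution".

no solution

gcd(776288, 1745284):
1745284 = 2*776288 + 192708
776288 = 4*192708 + 5456
192708 = 35*5456 + 1748
5456 = 3*1748 + 212
1748 = 8*212 + 52
212 = 4*52 + 4
52 = 13*4 + 0
gcd = 4, but 4 ∤ 429702, so the congruence has no solution.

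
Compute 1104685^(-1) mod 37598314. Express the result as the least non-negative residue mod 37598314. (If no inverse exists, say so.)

Apply the Euclidean algorithm to 37598314 and 1104685:
37598314 = 34*1104685 + 39024
1104685 = 28*39024 + 12013
39024 = 3*12013 + 2985
12013 = 4*2985 + 73
2985 = 40*73 + 65
73 = 1*65 + 8
65 = 8*8 + 1
8 = 8*1 + 0
gcd = 1, so the inverse exists. Back-substitute:
1 = 65 − 8·8
1 = −8·73 + 9·65
1 = 9·2985 − 368·73
1 = −368·12013 + 1481·2985
1 = 1481·39024 − 4811·12013
1 = −4811·1104685 + 136189·39024
1 = 136189·37598314 − 4635237·1104685
So 1104685·(-4635237) ≡ 1 (mod 37598314), and -4635237 ≡ 32963077 (mod 37598314).

32963077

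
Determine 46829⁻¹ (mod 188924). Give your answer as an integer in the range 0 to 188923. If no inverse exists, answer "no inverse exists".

76721

Apply the Euclidean algorithm to 188924 and 46829:
188924 = 4·46829 + 1608
46829 = 29·1608 + 197
1608 = 8·197 + 32
197 = 6·32 + 5
32 = 6·5 + 2
5 = 2·2 + 1
2 = 2·1 + 0
Since gcd(46829, 188924) = 1, back-substitute to write 1 as a combination:
1 = 5 − 2·2
1 = −2·32 + 13·5
1 = 13·197 − 80·32
1 = −80·1608 + 653·197
1 = 653·46829 − 19017·1608
1 = −19017·188924 + 76721·46829
So 46829·76721 ≡ 1 (mod 188924).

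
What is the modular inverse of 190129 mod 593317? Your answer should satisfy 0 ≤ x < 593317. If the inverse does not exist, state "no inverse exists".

Run Euclid on (593317, 190129):
593317 = 3×190129 + 22930
190129 = 8×22930 + 6689
22930 = 3×6689 + 2863
6689 = 2×2863 + 963
2863 = 2×963 + 937
963 = 1×937 + 26
937 = 36×26 + 1
26 = 26×1 + 0
Since gcd(190129, 593317) = 1, back-substitute to write 1 as a combination:
1 = 937 − 36·26
1 = −36·963 + 37·937
1 = 37·2863 − 110·963
1 = −110·6689 + 257·2863
1 = 257·22930 − 881·6689
1 = −881·190129 + 7305·22930
1 = 7305·593317 − 22796·190129
Hence 190129⁻¹ ≡ -22796 ≡ 570521 (mod 593317).

570521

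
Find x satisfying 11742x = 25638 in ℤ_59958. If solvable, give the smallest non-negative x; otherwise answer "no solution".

First find gcd(11742, 59958):
59958 = 5·11742 + 1248
11742 = 9·1248 + 510
1248 = 2·510 + 228
510 = 2·228 + 54
228 = 4·54 + 12
54 = 4·12 + 6
12 = 2·6 + 0
gcd = 6 and 6 | 25638, so solutions exist. Divide through by 6: 1957x ≡ 4273 (mod 9993).
Now find 1957⁻¹ mod 9993:
9993 = 5×1957 + 208
1957 = 9×208 + 85
208 = 2×85 + 38
85 = 2×38 + 9
38 = 4×9 + 2
9 = 4×2 + 1
2 = 2×1 + 0
Back-substitute:
1 = 9 − 4·2
1 = −4·38 + 17·9
1 = 17·85 − 38·38
1 = −38·208 + 93·85
1 = 93·1957 − 875·208
1 = −875·9993 + 4468·1957
So 1957⁻¹ ≡ 4468 (mod 9993).
Then x ≡ 4468·4273 ≡ 5134 (mod 9993); the smallest non-negative solution is x = 5134.

5134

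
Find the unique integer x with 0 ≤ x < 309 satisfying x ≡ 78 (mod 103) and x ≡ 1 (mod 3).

Write x = 78 + 103·k. Then 103·k ≡ 1 − 78 ≡ 1 (mod 3).
Need 103⁻¹ mod 3. Extended Euclid on (3, 1):
3 = 3×1 + 0
103⁻¹ ≡ 1 (mod 3), so k ≡ 1·1 ≡ 1 (mod 3).
x = 78 + 103·1 = 181.

181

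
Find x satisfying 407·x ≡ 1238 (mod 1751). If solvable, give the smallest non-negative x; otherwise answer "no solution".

700

First find gcd(407, 1751):
1751 = 4×407 + 123
407 = 3×123 + 38
123 = 3×38 + 9
38 = 4×9 + 2
9 = 4×2 + 1
2 = 2×1 + 0
gcd = 1, so a unique solution mod 1751 exists.
Back-substitute for the Bézout coefficients:
1 = 9 − 4·2
1 = −4·38 + 17·9
1 = 17·123 − 55·38
1 = −55·407 + 182·123
1 = 182·1751 − 783·407
So 407·(-783) ≡ 1 (mod 1751), giving 407⁻¹ ≡ 968.
x ≡ 407⁻¹·1238 ≡ 968·1238 ≡ 700 (mod 1751).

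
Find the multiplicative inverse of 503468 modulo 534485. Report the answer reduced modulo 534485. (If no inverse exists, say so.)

no inverse exists

Compute gcd(503468, 534485):
534485 = 1*503468 + 31017
503468 = 16*31017 + 7196
31017 = 4*7196 + 2233
7196 = 3*2233 + 497
2233 = 4*497 + 245
497 = 2*245 + 7
245 = 35*7 + 0
gcd(503468, 534485) = 7 ≠ 1, so 503468 has no multiplicative inverse modulo 534485.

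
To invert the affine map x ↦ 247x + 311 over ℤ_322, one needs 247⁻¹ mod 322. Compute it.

249

Run Euclid on (322, 247):
322 = 1*247 + 75
247 = 3*75 + 22
75 = 3*22 + 9
22 = 2*9 + 4
9 = 2*4 + 1
4 = 4*1 + 0
The gcd is 1. Working backward:
1 = 9 − 2·4
1 = −2·22 + 5·9
1 = 5·75 − 17·22
1 = −17·247 + 56·75
1 = 56·322 − 73·247
Hence 247⁻¹ ≡ -73 ≡ 249 (mod 322).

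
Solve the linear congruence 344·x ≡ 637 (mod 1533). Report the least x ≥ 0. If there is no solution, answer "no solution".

First find gcd(344, 1533):
1533 = 4·344 + 157
344 = 2·157 + 30
157 = 5·30 + 7
30 = 4·7 + 2
7 = 3·2 + 1
2 = 2·1 + 0
gcd = 1, so a unique solution mod 1533 exists.
Back-substitute for the Bézout coefficients:
1 = 7 − 3·2
1 = −3·30 + 13·7
1 = 13·157 − 68·30
1 = −68·344 + 149·157
1 = 149·1533 − 664·344
So 344·(-664) ≡ 1 (mod 1533), giving 344⁻¹ ≡ 869.
x ≡ 344⁻¹·637 ≡ 869·637 ≡ 140 (mod 1533).

140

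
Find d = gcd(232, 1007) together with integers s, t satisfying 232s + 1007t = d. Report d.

1

Apply Euclid's algorithm to 1007 and 232:
1007 = 4*232 + 79
232 = 2*79 + 74
79 = 1*74 + 5
74 = 14*5 + 4
5 = 1*4 + 1
4 = 4*1 + 0
gcd(232, 1007) = 1.
Working backward:
1 = 5 − 4
1 = −74 + 15·5
1 = 15·79 − 16·74
1 = −16·232 + 47·79
1 = 47·1007 − 204·232
So 1 = (47)·1007 + (-204)·232.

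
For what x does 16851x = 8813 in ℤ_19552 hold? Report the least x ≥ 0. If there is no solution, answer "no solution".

First find gcd(16851, 19552):
19552 = 1·16851 + 2701
16851 = 6·2701 + 645
2701 = 4·645 + 121
645 = 5·121 + 40
121 = 3·40 + 1
40 = 40·1 + 0
gcd = 1, so a unique solution mod 19552 exists.
Back-substitute for the Bézout coefficients:
1 = 121 − 3·40
1 = −3·645 + 16·121
1 = 16·2701 − 67·645
1 = −67·16851 + 418·2701
1 = 418·19552 − 485·16851
So 16851·(-485) ≡ 1 (mod 19552), giving 16851⁻¹ ≡ 19067.
x ≡ 16851⁻¹·8813 ≡ 19067·8813 ≡ 7583 (mod 19552).

7583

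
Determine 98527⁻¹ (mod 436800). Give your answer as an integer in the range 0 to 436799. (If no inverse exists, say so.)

Euclidean algorithm on 436800, 98527:
436800 = 4·98527 + 42692
98527 = 2·42692 + 13143
42692 = 3·13143 + 3263
13143 = 4·3263 + 91
3263 = 35·91 + 78
91 = 1·78 + 13
78 = 6·13 + 0
The gcd is 13, not 1, hence no inverse exists.

no inverse exists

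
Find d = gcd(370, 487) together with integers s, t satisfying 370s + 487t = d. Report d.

Euclidean algorithm:
487 = 1×370 + 117
370 = 3×117 + 19
117 = 6×19 + 3
19 = 6×3 + 1
3 = 3×1 + 0
gcd(370, 487) = 1.
Express as a combination:
1 = 19 − 6·3
1 = −6·117 + 37·19
1 = 37·370 − 117·117
1 = −117·487 + 154·370
So 1 = (-117)·487 + (154)·370.

1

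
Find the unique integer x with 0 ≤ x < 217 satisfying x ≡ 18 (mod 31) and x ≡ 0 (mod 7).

Write x = 18 + 31·k. Then 31·k ≡ 0 − 18 ≡ 3 (mod 7).
Need 31⁻¹ mod 7. Extended Euclid on (7, 3):
7 = 2×3 + 1
3 = 3×1 + 0
Back-substitute:
1 = 7 − 2·3
31⁻¹ ≡ 5 (mod 7), so k ≡ 5·3 ≡ 1 (mod 7).
x = 18 + 31·1 = 49.

49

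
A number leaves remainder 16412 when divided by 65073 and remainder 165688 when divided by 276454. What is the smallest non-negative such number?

1531444394

Write x = 16412 + 65073·k. Then 65073·k ≡ 165688 − 16412 ≡ 149276 (mod 276454).
Need 65073⁻¹ mod 276454. Extended Euclid on (276454, 65073):
276454 = 4×65073 + 16162
65073 = 4×16162 + 425
16162 = 38×425 + 12
425 = 35×12 + 5
12 = 2×5 + 2
5 = 2×2 + 1
2 = 2×1 + 0
Back-substitute:
1 = 5 − 2·2
1 = −2·12 + 5·5
1 = 5·425 − 177·12
1 = −177·16162 + 6731·425
1 = 6731·65073 − 27101·16162
1 = −27101·276454 + 115135·65073
65073⁻¹ ≡ 115135 (mod 276454), so k ≡ 115135·149276 ≡ 23534 (mod 276454).
x = 16412 + 65073·23534 = 1531444394.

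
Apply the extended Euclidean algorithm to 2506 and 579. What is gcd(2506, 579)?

Repeated division:
2506 = 4*579 + 190
579 = 3*190 + 9
190 = 21*9 + 1
9 = 9*1 + 0
gcd(2506, 579) = 1.
Working backward:
1 = 190 − 21·9
1 = −21·579 + 64·190
1 = 64·2506 − 277·579
So 1 = (64)·2506 + (-277)·579.

1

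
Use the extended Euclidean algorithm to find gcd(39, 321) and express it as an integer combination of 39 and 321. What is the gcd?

Repeated division:
321 = 8*39 + 9
39 = 4*9 + 3
9 = 3*3 + 0
gcd(39, 321) = 3.
Express as a combination:
3 = 39 − 4·9
3 = −4·321 + 33·39
So 3 = (-4)·321 + (33)·39.

3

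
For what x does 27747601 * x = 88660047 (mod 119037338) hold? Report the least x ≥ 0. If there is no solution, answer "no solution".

7612269

First find gcd(27747601, 119037338):
119037338 = 4*27747601 + 8046934
27747601 = 3*8046934 + 3606799
8046934 = 2*3606799 + 833336
3606799 = 4*833336 + 273455
833336 = 3*273455 + 12971
273455 = 21*12971 + 1064
12971 = 12*1064 + 203
1064 = 5*203 + 49
203 = 4*49 + 7
49 = 7*7 + 0
gcd = 7 and 7 | 88660047, so solutions exist. Divide through by 7: 3963943x ≡ 12665721 (mod 17005334).
Now find 3963943⁻¹ mod 17005334:
17005334 = 4×3963943 + 1149562
3963943 = 3×1149562 + 515257
1149562 = 2×515257 + 119048
515257 = 4×119048 + 39065
119048 = 3×39065 + 1853
39065 = 21×1853 + 152
1853 = 12×152 + 29
152 = 5×29 + 7
29 = 4×7 + 1
7 = 7×1 + 0
Back-substitute:
1 = 29 − 4·7
1 = −4·152 + 21·29
1 = 21·1853 − 256·152
1 = −256·39065 + 5397·1853
1 = 5397·119048 − 16447·39065
1 = −16447·515257 + 71185·119048
1 = 71185·1149562 − 158817·515257
1 = −158817·3963943 + 547636·1149562
1 = 547636·17005334 − 2349361·3963943
So 3963943·(-2349361) ≡ 1 (mod 17005334), i.e. 3963943⁻¹ ≡ 14655973.
Then x ≡ 14655973·12665721 ≡ 7612269 (mod 17005334); the smallest non-negative solution is x = 7612269.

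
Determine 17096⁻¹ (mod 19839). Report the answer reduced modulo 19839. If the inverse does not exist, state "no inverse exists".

14957

Apply the Euclidean algorithm to 19839 and 17096:
19839 = 1*17096 + 2743
17096 = 6*2743 + 638
2743 = 4*638 + 191
638 = 3*191 + 65
191 = 2*65 + 61
65 = 1*61 + 4
61 = 15*4 + 1
4 = 4*1 + 0
Since gcd(17096, 19839) = 1, back-substitute to write 1 as a combination:
1 = 61 − 15·4
1 = −15·65 + 16·61
1 = 16·191 − 47·65
1 = −47·638 + 157·191
1 = 157·2743 − 675·638
1 = −675·17096 + 4207·2743
1 = 4207·19839 − 4882·17096
Hence 17096⁻¹ ≡ -4882 ≡ 14957 (mod 19839).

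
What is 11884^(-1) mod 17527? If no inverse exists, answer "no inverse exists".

Run Euclid on (17527, 11884):
17527 = 1×11884 + 5643
11884 = 2×5643 + 598
5643 = 9×598 + 261
598 = 2×261 + 76
261 = 3×76 + 33
76 = 2×33 + 10
33 = 3×10 + 3
10 = 3×3 + 1
3 = 3×1 + 0
Since gcd(11884, 17527) = 1, back-substitute to write 1 as a combination:
1 = 10 − 3·3
1 = −3·33 + 10·10
1 = 10·76 − 23·33
1 = −23·261 + 79·76
1 = 79·598 − 181·261
1 = −181·5643 + 1708·598
1 = 1708·11884 − 3597·5643
1 = −3597·17527 + 5305·11884
So 11884·5305 ≡ 1 (mod 17527).

5305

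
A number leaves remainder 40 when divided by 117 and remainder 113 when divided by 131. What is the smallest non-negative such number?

Write x = 40 + 117·k. Then 117·k ≡ 113 − 40 ≡ 73 (mod 131).
Need 117⁻¹ mod 131. Extended Euclid on (131, 117):
131 = 1×117 + 14
117 = 8×14 + 5
14 = 2×5 + 4
5 = 1×4 + 1
4 = 4×1 + 0
Back-substitute:
1 = 5 − 4
1 = −14 + 3·5
1 = 3·117 − 25·14
1 = −25·131 + 28·117
117⁻¹ ≡ 28 (mod 131), so k ≡ 28·73 ≡ 79 (mod 131).
x = 40 + 117·79 = 9283.

9283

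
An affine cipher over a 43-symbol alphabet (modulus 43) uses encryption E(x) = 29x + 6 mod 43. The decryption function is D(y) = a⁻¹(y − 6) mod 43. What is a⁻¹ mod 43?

3

gcd(43, 29) by repeated division:
43 = 1·29 + 14
29 = 2·14 + 1
14 = 14·1 + 0
Since gcd(29, 43) = 1, back-substitute to write 1 as a combination:
1 = 29 − 2·14
1 = −2·43 + 3·29
So 29·3 ≡ 1 (mod 43).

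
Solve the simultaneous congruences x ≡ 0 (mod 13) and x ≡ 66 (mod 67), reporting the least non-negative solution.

468

Write x = 0 + 13·k. Then 13·k ≡ 66 − 0 ≡ 66 (mod 67).
Need 13⁻¹ mod 67. Extended Euclid on (67, 13):
67 = 5×13 + 2
13 = 6×2 + 1
2 = 2×1 + 0
Back-substitute:
1 = 13 − 6·2
1 = −6·67 + 31·13
13⁻¹ ≡ 31 (mod 67), so k ≡ 31·66 ≡ 36 (mod 67).
x = 0 + 13·36 = 468.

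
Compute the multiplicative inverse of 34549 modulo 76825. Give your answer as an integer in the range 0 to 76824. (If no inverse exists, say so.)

Extended Euclidean algorithm:
76825 = 2*34549 + 7727
34549 = 4*7727 + 3641
7727 = 2*3641 + 445
3641 = 8*445 + 81
445 = 5*81 + 40
81 = 2*40 + 1
40 = 40*1 + 0
The gcd is 1. Working backward:
1 = 81 − 2·40
1 = −2·445 + 11·81
1 = 11·3641 − 90·445
1 = −90·7727 + 191·3641
1 = 191·34549 − 854·7727
1 = −854·76825 + 1899·34549
So 34549·1899 ≡ 1 (mod 76825).

1899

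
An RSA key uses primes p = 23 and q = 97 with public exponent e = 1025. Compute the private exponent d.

1601

φ(n) = (p−1)(q−1) = 22·96 = 2112.
Need d with 1025·d ≡ 1 (mod 2112). Apply the extended Euclidean algorithm:
2112 = 2*1025 + 62
1025 = 16*62 + 33
62 = 1*33 + 29
33 = 1*29 + 4
29 = 7*4 + 1
4 = 4*1 + 0
Back-substitute:
1 = 29 − 7·4
1 = −7·33 + 8·29
1 = 8·62 − 15·33
1 = −15·1025 + 248·62
1 = 248·2112 − 511·1025
So 1025·(-511) ≡ 1 (mod 2112), hence d ≡ -511 ≡ 1601 (mod 2112).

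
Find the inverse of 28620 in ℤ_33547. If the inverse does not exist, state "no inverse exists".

26745

Apply the Euclidean algorithm to 33547 and 28620:
33547 = 1·28620 + 4927
28620 = 5·4927 + 3985
4927 = 1·3985 + 942
3985 = 4·942 + 217
942 = 4·217 + 74
217 = 2·74 + 69
74 = 1·69 + 5
69 = 13·5 + 4
5 = 1·4 + 1
4 = 4·1 + 0
gcd = 1, so the inverse exists. Back-substitute:
1 = 5 − 4
1 = −69 + 14·5
1 = 14·74 − 15·69
1 = −15·217 + 44·74
1 = 44·942 − 191·217
1 = −191·3985 + 808·942
1 = 808·4927 − 999·3985
1 = −999·28620 + 5803·4927
1 = 5803·33547 − 6802·28620
Thus 28620·(-6802) ≡ 1 (mod 33547); reducing, -6802 mod 33547 = 26745.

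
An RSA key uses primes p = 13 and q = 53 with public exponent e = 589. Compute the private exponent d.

φ(n) = (p−1)(q−1) = 12·52 = 624.
Need d with 589·d ≡ 1 (mod 624). Apply the extended Euclidean algorithm:
624 = 1·589 + 35
589 = 16·35 + 29
35 = 1·29 + 6
29 = 4·6 + 5
6 = 1·5 + 1
5 = 5·1 + 0
Back-substitute:
1 = 6 − 5
1 = −29 + 5·6
1 = 5·35 − 6·29
1 = −6·589 + 101·35
1 = 101·624 − 107·589
So 589·(-107) ≡ 1 (mod 624), hence d ≡ -107 ≡ 517 (mod 624).

517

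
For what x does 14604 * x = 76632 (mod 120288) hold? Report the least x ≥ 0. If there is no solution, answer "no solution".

First find gcd(14604, 120288):
120288 = 8·14604 + 3456
14604 = 4·3456 + 780
3456 = 4·780 + 336
780 = 2·336 + 108
336 = 3·108 + 12
108 = 9·12 + 0
gcd = 12 and 12 | 76632, so solutions exist. Divide through by 12: 1217x ≡ 6386 (mod 10024).
Now find 1217⁻¹ mod 10024:
10024 = 8*1217 + 288
1217 = 4*288 + 65
288 = 4*65 + 28
65 = 2*28 + 9
28 = 3*9 + 1
9 = 9*1 + 0
Back-substitute:
1 = 28 − 3·9
1 = −3·65 + 7·28
1 = 7·288 − 31·65
1 = −31·1217 + 131·288
1 = 131·10024 − 1079·1217
So 1217·(-1079) ≡ 1 (mod 10024), i.e. 1217⁻¹ ≡ 8945.
Then x ≡ 8945·6386 ≡ 6018 (mod 10024); the smallest non-negative solution is x = 6018.

6018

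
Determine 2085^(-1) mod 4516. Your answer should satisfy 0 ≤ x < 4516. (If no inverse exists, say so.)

1005

Run Euclid on (4516, 2085):
4516 = 2×2085 + 346
2085 = 6×346 + 9
346 = 38×9 + 4
9 = 2×4 + 1
4 = 4×1 + 0
gcd = 1, so the inverse exists. Back-substitute:
1 = 9 − 2·4
1 = −2·346 + 77·9
1 = 77·2085 − 464·346
1 = −464·4516 + 1005·2085
So 2085·1005 ≡ 1 (mod 4516).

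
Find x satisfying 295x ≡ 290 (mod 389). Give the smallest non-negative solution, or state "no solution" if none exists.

179

First find gcd(295, 389):
389 = 1*295 + 94
295 = 3*94 + 13
94 = 7*13 + 3
13 = 4*3 + 1
3 = 3*1 + 0
gcd = 1, so a unique solution mod 389 exists.
Back-substitute for the Bézout coefficients:
1 = 13 − 4·3
1 = −4·94 + 29·13
1 = 29·295 − 91·94
1 = −91·389 + 120·295
So 295·(120) ≡ 1 (mod 389), giving 295⁻¹ ≡ 120.
x ≡ 295⁻¹·290 ≡ 120·290 ≡ 179 (mod 389).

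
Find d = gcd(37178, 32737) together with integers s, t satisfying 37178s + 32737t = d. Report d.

1

Euclidean algorithm:
37178 = 1×32737 + 4441
32737 = 7×4441 + 1650
4441 = 2×1650 + 1141
1650 = 1×1141 + 509
1141 = 2×509 + 123
509 = 4×123 + 17
123 = 7×17 + 4
17 = 4×4 + 1
4 = 4×1 + 0
gcd(37178, 32737) = 1.
Back-substituting:
1 = 17 − 4·4
1 = −4·123 + 29·17
1 = 29·509 − 120·123
1 = −120·1141 + 269·509
1 = 269·1650 − 389·1141
1 = −389·4441 + 1047·1650
1 = 1047·32737 − 7718·4441
1 = −7718·37178 + 8765·32737
So 1 = (-7718)·37178 + (8765)·32737.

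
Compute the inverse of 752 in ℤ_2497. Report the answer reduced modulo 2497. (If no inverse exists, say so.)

Run Euclid on (2497, 752):
2497 = 3·752 + 241
752 = 3·241 + 29
241 = 8·29 + 9
29 = 3·9 + 2
9 = 4·2 + 1
2 = 2·1 + 0
Since gcd(752, 2497) = 1, back-substitute to write 1 as a combination:
1 = 9 − 4·2
1 = −4·29 + 13·9
1 = 13·241 − 108·29
1 = −108·752 + 337·241
1 = 337·2497 − 1119·752
Hence 752⁻¹ ≡ -1119 ≡ 1378 (mod 2497).

1378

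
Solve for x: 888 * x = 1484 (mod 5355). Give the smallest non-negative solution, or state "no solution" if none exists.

no solution

gcd(888, 5355):
5355 = 6·888 + 27
888 = 32·27 + 24
27 = 1·24 + 3
24 = 8·3 + 0
gcd = 3, but 3 ∤ 1484, so the congruence has no solution.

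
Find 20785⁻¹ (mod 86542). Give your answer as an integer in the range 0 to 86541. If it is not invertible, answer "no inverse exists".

13457

gcd(86542, 20785) by repeated division:
86542 = 4×20785 + 3402
20785 = 6×3402 + 373
3402 = 9×373 + 45
373 = 8×45 + 13
45 = 3×13 + 6
13 = 2×6 + 1
6 = 6×1 + 0
The gcd is 1. Working backward:
1 = 13 − 2·6
1 = −2·45 + 7·13
1 = 7·373 − 58·45
1 = −58·3402 + 529·373
1 = 529·20785 − 3232·3402
1 = −3232·86542 + 13457·20785
So 20785·13457 ≡ 1 (mod 86542).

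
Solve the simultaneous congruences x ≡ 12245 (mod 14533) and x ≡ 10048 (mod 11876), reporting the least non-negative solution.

Write x = 12245 + 14533·k. Then 14533·k ≡ 10048 − 12245 ≡ 9679 (mod 11876).
Need 14533⁻¹ mod 11876. Extended Euclid on (11876, 2657):
11876 = 4×2657 + 1248
2657 = 2×1248 + 161
1248 = 7×161 + 121
161 = 1×121 + 40
121 = 3×40 + 1
40 = 40×1 + 0
Back-substitute:
1 = 121 − 3·40
1 = −3·161 + 4·121
1 = 4·1248 − 31·161
1 = −31·2657 + 66·1248
1 = 66·11876 − 295·2657
14533⁻¹ ≡ 11581 (mod 11876), so k ≡ 11581·9679 ≡ 6811 (mod 11876).
x = 12245 + 14533·6811 = 98996508.

98996508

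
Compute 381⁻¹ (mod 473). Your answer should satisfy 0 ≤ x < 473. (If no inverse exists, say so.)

437

gcd(473, 381) by repeated division:
473 = 1·381 + 92
381 = 4·92 + 13
92 = 7·13 + 1
13 = 13·1 + 0
gcd = 1, so the inverse exists. Back-substitute:
1 = 92 − 7·13
1 = −7·381 + 29·92
1 = 29·473 − 36·381
Thus 381·(-36) ≡ 1 (mod 473); reducing, -36 mod 473 = 437.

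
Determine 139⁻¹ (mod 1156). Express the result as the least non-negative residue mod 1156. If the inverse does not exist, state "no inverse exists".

499

Run Euclid on (1156, 139):
1156 = 8·139 + 44
139 = 3·44 + 7
44 = 6·7 + 2
7 = 3·2 + 1
2 = 2·1 + 0
The gcd is 1. Working backward:
1 = 7 − 3·2
1 = −3·44 + 19·7
1 = 19·139 − 60·44
1 = −60·1156 + 499·139
So 139·499 ≡ 1 (mod 1156).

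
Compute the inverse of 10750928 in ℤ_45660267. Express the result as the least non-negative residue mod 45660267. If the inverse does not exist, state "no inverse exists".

9228494

Apply the Euclidean algorithm to 45660267 and 10750928:
45660267 = 4×10750928 + 2656555
10750928 = 4×2656555 + 124708
2656555 = 21×124708 + 37687
124708 = 3×37687 + 11647
37687 = 3×11647 + 2746
11647 = 4×2746 + 663
2746 = 4×663 + 94
663 = 7×94 + 5
94 = 18×5 + 4
5 = 1×4 + 1
4 = 4×1 + 0
The gcd is 1. Working backward:
1 = 5 − 4
1 = −94 + 19·5
1 = 19·663 − 134·94
1 = −134·2746 + 555·663
1 = 555·11647 − 2354·2746
1 = −2354·37687 + 7617·11647
1 = 7617·124708 − 25205·37687
1 = −25205·2656555 + 536922·124708
1 = 536922·10750928 − 2172893·2656555
1 = −2172893·45660267 + 9228494·10750928
So 10750928·9228494 ≡ 1 (mod 45660267).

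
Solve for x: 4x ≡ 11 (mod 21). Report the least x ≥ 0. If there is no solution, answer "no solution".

8

First find gcd(4, 21):
21 = 5×4 + 1
4 = 4×1 + 0
gcd = 1, so a unique solution mod 21 exists.
Back-substitute for the Bézout coefficients:
1 = 21 − 5·4
So 4·(-5) ≡ 1 (mod 21), giving 4⁻¹ ≡ 16.
x ≡ 4⁻¹·11 ≡ 16·11 ≡ 8 (mod 21).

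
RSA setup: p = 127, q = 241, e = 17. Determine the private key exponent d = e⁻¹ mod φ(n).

φ(n) = (p−1)(q−1) = 126·240 = 30240.
Need d with 17·d ≡ 1 (mod 30240). Apply the extended Euclidean algorithm:
30240 = 1778·17 + 14
17 = 1·14 + 3
14 = 4·3 + 2
3 = 1·2 + 1
2 = 2·1 + 0
Back-substitute:
1 = 3 − 2
1 = −14 + 5·3
1 = 5·17 − 6·14
1 = −6·30240 + 10673·17
So 17·10673 ≡ 1 (mod 30240), hence d = 10673.

10673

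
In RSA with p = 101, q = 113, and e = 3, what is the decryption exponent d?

φ(n) = (p−1)(q−1) = 100·112 = 11200.
Need d with 3·d ≡ 1 (mod 11200). Apply the extended Euclidean algorithm:
11200 = 3733*3 + 1
3 = 3*1 + 0
Back-substitute:
1 = 11200 − 3733·3
So 3·(-3733) ≡ 1 (mod 11200), hence d ≡ -3733 ≡ 7467 (mod 11200).

7467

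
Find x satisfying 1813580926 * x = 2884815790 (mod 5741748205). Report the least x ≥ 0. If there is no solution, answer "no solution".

4121944010

First find gcd(1813580926, 5741748205):
5741748205 = 3×1813580926 + 301005427
1813580926 = 6×301005427 + 7548364
301005427 = 39×7548364 + 6619231
7548364 = 1×6619231 + 929133
6619231 = 7×929133 + 115300
929133 = 8×115300 + 6733
115300 = 17×6733 + 839
6733 = 8×839 + 21
839 = 39×21 + 20
21 = 1×20 + 1
20 = 20×1 + 0
gcd = 1, so a unique solution mod 5741748205 exists.
Back-substitute for the Bézout coefficients:
1 = 21 − 20
1 = −839 + 40·21
1 = 40·6733 − 321·839
1 = −321·115300 + 5497·6733
1 = 5497·929133 − 44297·115300
1 = −44297·6619231 + 315576·929133
1 = 315576·7548364 − 359873·6619231
1 = −359873·301005427 + 14350623·7548364
1 = 14350623·1813580926 − 86463611·301005427
1 = −86463611·5741748205 + 273741456·1813580926
So 1813580926·(273741456) ≡ 1 (mod 5741748205), giving 1813580926⁻¹ ≡ 273741456.
x ≡ 1813580926⁻¹·2884815790 ≡ 273741456·2884815790 ≡ 4121944010 (mod 5741748205).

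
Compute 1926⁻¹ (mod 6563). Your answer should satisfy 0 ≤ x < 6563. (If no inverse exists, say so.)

Apply the Euclidean algorithm to 6563 and 1926:
6563 = 3·1926 + 785
1926 = 2·785 + 356
785 = 2·356 + 73
356 = 4·73 + 64
73 = 1·64 + 9
64 = 7·9 + 1
9 = 9·1 + 0
Since gcd(1926, 6563) = 1, back-substitute to write 1 as a combination:
1 = 64 − 7·9
1 = −7·73 + 8·64
1 = 8·356 − 39·73
1 = −39·785 + 86·356
1 = 86·1926 − 211·785
1 = −211·6563 + 719·1926
So 1926·719 ≡ 1 (mod 6563).

719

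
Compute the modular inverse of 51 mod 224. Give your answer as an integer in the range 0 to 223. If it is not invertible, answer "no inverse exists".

123

Extended Euclidean algorithm:
224 = 4×51 + 20
51 = 2×20 + 11
20 = 1×11 + 9
11 = 1×9 + 2
9 = 4×2 + 1
2 = 2×1 + 0
Since gcd(51, 224) = 1, back-substitute to write 1 as a combination:
1 = 9 − 4·2
1 = −4·11 + 5·9
1 = 5·20 − 9·11
1 = −9·51 + 23·20
1 = 23·224 − 101·51
Hence 51⁻¹ ≡ -101 ≡ 123 (mod 224).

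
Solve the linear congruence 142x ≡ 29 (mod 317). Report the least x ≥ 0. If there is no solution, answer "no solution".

First find gcd(142, 317):
317 = 2*142 + 33
142 = 4*33 + 10
33 = 3*10 + 3
10 = 3*3 + 1
3 = 3*1 + 0
gcd = 1, so a unique solution mod 317 exists.
Back-substitute for the Bézout coefficients:
1 = 10 − 3·3
1 = −3·33 + 10·10
1 = 10·142 − 43·33
1 = −43·317 + 96·142
So 142·(96) ≡ 1 (mod 317), giving 142⁻¹ ≡ 96.
x ≡ 142⁻¹·29 ≡ 96·29 ≡ 248 (mod 317).

248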